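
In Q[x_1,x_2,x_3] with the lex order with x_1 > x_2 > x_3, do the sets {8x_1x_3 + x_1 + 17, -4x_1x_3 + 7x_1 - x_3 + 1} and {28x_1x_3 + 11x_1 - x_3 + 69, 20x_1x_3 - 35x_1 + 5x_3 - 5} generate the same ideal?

Yes, the ideals are equal.

Equality of ideals is decidable: compute both reduced Gröbner bases (unique for the ordering) and check whether they agree.
Buchberger on the first generating set:
f_1 = 8x_1x_3 + x_1 + 17, LT = x_1x_3.
f_2 = -4x_1x_3 + 7x_1 - x_3 + 1, LT = x_1x_3.

S(f_1,f_2): lcm = x_1x_3. S = 15/8x_1 - 1/4x_3 + 19/8.
  leading term x_1: no divisor's leading term divides it; move 15/8x_1 to the remainder.
  leading term x_3: no divisor's leading term divides it; move -1/4x_3 to the remainder.
  leading term 1: no divisor's leading term divides it; move 19/8 to the remainder.
  remainder 15/8x_1 - 1/4x_3 + 19/8 ≠ 0; add g_3 = 15/8x_1 - 1/4x_3 + 19/8 to the basis.

S(f_1,g_3): lcm = x_1x_3. S = 1/8x_1 + 2/15x_3^2 - 19/15x_3 + 17/8.
  leading term x_1: subtract (1/15)·g_3 from 1/8x_1 + 2/15x_3^2 - 19/15x_3 + 17/8 → 2/15x_3^2 - 5/4x_3 + 59/30
  leading term x_3^2: no divisor's leading term divides it; move 2/15x_3^2 to the remainder.
  leading term x_3: no divisor's leading term divides it; move -5/4x_3 to the remainder.
  leading term 1: no divisor's leading term divides it; move 59/30 to the remainder.
  remainder 2/15x_3^2 - 5/4x_3 + 59/30 ≠ 0; add g_4 = 2/15x_3^2 - 5/4x_3 + 59/30 to the basis.

The other S-polynomials (S(f_2,g_3), S(f_1,g_4), S(f_2,g_4), S(g_3,g_4)) all reduce to 0 modulo the current basis, so we have a Gröbner basis.
Inter-reduce: drop elements whose leading term is divisible by another's, tail-reduce, and make monic.
Reduced Gröbner basis: {x_1 - 2/15x_3 + 19/15, x_3^2 - 75/8x_3 + 59/4}.

Buchberger on the second generating set:
h_1 = 28x_1x_3 + 11x_1 - x_3 + 69, LT = x_1x_3.
h_2 = 20x_1x_3 - 35x_1 + 5x_3 - 5, LT = x_1x_3.

S(h_1,h_2): lcm = x_1x_3. S = 15/7x_1 - 2/7x_3 + 19/7.
  leading term x_1: no divisor's leading term divides it; move 15/7x_1 to the remainder.
  leading term x_3: no divisor's leading term divides it; move -2/7x_3 to the remainder.
  leading term 1: no divisor's leading term divides it; move 19/7 to the remainder.
  remainder 15/7x_1 - 2/7x_3 + 19/7 ≠ 0; add k_3 = 15/7x_1 - 2/7x_3 + 19/7 to the basis.

S(h_1,k_3): lcm = x_1x_3. S = 11/28x_1 + 2/15x_3^2 - 547/420x_3 + 69/28.
  leading term x_1: subtract (11/60)·k_3 from 11/28x_1 + 2/15x_3^2 - 547/420x_3 + 69/28 → 2/15x_3^2 - 5/4x_3 + 59/30
  leading term x_3^2: no divisor's leading term divides it; move 2/15x_3^2 to the remainder.
  leading term x_3: no divisor's leading term divides it; move -5/4x_3 to the remainder.
  leading term 1: no divisor's leading term divides it; move 59/30 to the remainder.
  remainder 2/15x_3^2 - 5/4x_3 + 59/30 ≠ 0; add k_4 = 2/15x_3^2 - 5/4x_3 + 59/30 to the basis.

The other S-polynomials (S(h_2,k_3), S(h_1,k_4), S(h_2,k_4), S(k_3,k_4)) all reduce to 0 modulo the current basis, so we have a Gröbner basis.
Inter-reduce: drop elements whose leading term is divisible by another's, tail-reduce, and make monic.
Reduced Gröbner basis: {x_1 - 2/15x_3 + 19/15, x_3^2 - 75/8x_3 + 59/4}.

These coincide, so the ideals are equal.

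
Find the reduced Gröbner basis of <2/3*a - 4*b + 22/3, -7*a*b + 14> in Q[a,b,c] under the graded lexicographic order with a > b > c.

f_1 = 2/3*a - 4*b + 22/3, LT = a.
f_2 = -7*a*b + 14, LT = a*b.

S(f_1,f_2): lcm = a*b. S = -6*b**2 + 11*b + 2.
  leading term b**2: no divisor's leading term divides it; move -6*b**2 to the remainder.
  leading term b: no divisor's leading term divides it; move 11*b to the remainder.
  leading term 1: no divisor's leading term divides it; move 2 to the remainder.
  remainder -6*b**2 + 11*b + 2 ≠ 0; add g_3 = -6*b**2 + 11*b + 2 to the basis.

The other S-polynomials (S(f_1,g_3), S(f_2,g_3)) all reduce to 0 modulo the current basis, so we have a Gröbner basis.
Inter-reduce: drop elements whose leading term is divisible by another's, tail-reduce, and make monic.

G = {b**2 - 11/6*b - 1/3, a - 6*b + 11}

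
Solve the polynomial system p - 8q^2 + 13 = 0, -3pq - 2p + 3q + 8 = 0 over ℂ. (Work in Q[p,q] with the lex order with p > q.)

{(-5, -1), (-8*sqrt(13)/9 - 11/9, 1/6 - sqrt(13)/3), (-11/9 + 8*sqrt(13)/9, 1/6 + sqrt(13)/3)}

Compute a lex Gröbner basis by Buchberger's algorithm.
f_1 = p - 8q^2 + 13, LT = p.
f_2 = -3pq - 2p + 3q + 8, LT = pq.

S(f_1,f_2): lcm = pq. S = -2/3p - 8q^3 + 14q + 8/3.
  reduce S modulo (f_1, f_2):
  remainder -8q^3 - 16/3q^2 + 14q + 34/3 ≠ 0; add h_3 = -8q^3 - 16/3q^2 + 14q + 34/3 to the basis.

The other S-polynomials (S(f_1,h_3), S(f_2,h_3)) all reduce to 0 modulo the current basis, so we have a Gröbner basis.
Inter-reduce: drop elements whose leading term is divisible by another's, tail-reduce, and make monic.
Reduced Gröbner basis: {p - 8q^2 + 13, q^3 + 2/3q^2 - 7/4q - 17/12}.

Since the basis is lex-ordered, q^3 + 2/3q^2 - 7/4q - 17/12 is univariate in q. Its roots are {-1, 1/6 - sqrt(13)/3, 1/6 + sqrt(13)/3}. Back-substituting each root into the other basis elements fixes the other coordinates.
  q = -1: the earlier basis element becomes p + 5 = 0, giving p = -5 — point (-5, -1).
  q = 1/6 - sqrt(13)/3: the earlier basis element becomes p + 11/9 + 8*sqrt(13)/9 = 0, giving p = -8*sqrt(13)/9 - 11/9 — point (-8*sqrt(13)/9 - 11/9, 1/6 - sqrt(13)/3).
  q = 1/6 + sqrt(13)/3: the earlier basis element becomes p - 8*sqrt(13)/9 + 11/9 = 0, giving p = -11/9 + 8*sqrt(13)/9 — point (-11/9 + 8*sqrt(13)/9, 1/6 + sqrt(13)/3).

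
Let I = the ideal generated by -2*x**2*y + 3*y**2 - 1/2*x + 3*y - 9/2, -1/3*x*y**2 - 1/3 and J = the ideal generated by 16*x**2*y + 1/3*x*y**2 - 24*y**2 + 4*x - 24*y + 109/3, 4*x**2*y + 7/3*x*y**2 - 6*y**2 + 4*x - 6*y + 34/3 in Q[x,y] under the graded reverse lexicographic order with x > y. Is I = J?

No, the ideals differ.

Equality of ideals is decidable: compute both reduced Gröbner bases (unique for the ordering) and check whether they agree.
Buchberger on the first generating set:
f_1 = -2*x**2*y + 3*y**2 - 1/2*x + 3*y - 9/2, LT = x**2*y.
f_2 = -1/3*x*y**2 - 1/3, LT = x*y**2.

S(f_1,f_2): lcm = x**2*y**2. S = -3/2*y**3 + 1/4*x*y - 3/2*y**2 - x + 9/4*y.
  reduce S modulo (f_1, f_2):
  remainder -3/2*y**3 + 1/4*x*y - 3/2*y**2 - x + 9/4*y ≠ 0; add g_3 = -3/2*y**3 + 1/4*x*y - 3/2*y**2 - x + 9/4*y to the basis.

S(f_1,g_3): lcm = x**2*y**3. S = 1/6*x**3*y - x**2*y**2 - 3/2*y**4 - 2/3*x**3 + 3/2*x**2*y + 1/4*x*y**2 - 3/2*y**3 + 9/4*y**2.
  reduce S modulo (f_1, f_2, g_3):
  remainder -2/3*x**3 - 1/24*x**2 + 5/4*x*y + 9/4*y**2 + 1/4*x + 9/4*y - 29/8 ≠ 0; add g_4 = -2/3*x**3 - 1/24*x**2 + 5/4*x*y + 9/4*y**2 + 1/4*x + 9/4*y - 29/8 to the basis.

S(f_2,g_3): lcm = x*y**3. S = 1/6*x**2*y - x*y**2 - 2/3*x**2 + 3/2*x*y + y.
  reduce S modulo (f_1, f_2, g_3, g_4):
  remainder -2/3*x**2 + 3/2*x*y + 1/4*y**2 - 1/24*x + 5/4*y + 5/8 ≠ 0; add g_5 = -2/3*x**2 + 3/2*x*y + 1/4*y**2 - 1/24*x + 5/4*y + 5/8 to the basis.

The other S-polynomials (S(f_1,g_4), S(f_2,g_4), S(g_3,g_4), S(f_1,g_5), S(f_2,g_5), S(g_3,g_5), S(g_4,g_5)) all reduce to 0 modulo the current basis, so we have a Gröbner basis.
Inter-reduce: drop elements whose leading term is divisible by another's, tail-reduce, and make monic.
Reduced Gröbner basis: {x*y**2 + 1, y**3 - 1/6*x*y + y**2 + 2/3*x - 3/2*y, x**2 - 9/4*x*y - 3/8*y**2 + 1/16*x - 15/8*y - 15/16}.

Buchberger on the second generating set:
h_1 = 16*x**2*y + 1/3*x*y**2 - 24*y**2 + 4*x - 24*y + 109/3, LT = x**2*y.
h_2 = 4*x**2*y + 7/3*x*y**2 - 6*y**2 + 4*x - 6*y + 34/3, LT = x**2*y.

S(h_1,h_2): lcm = x**2*y. S = -9/16*x*y**2 - 3/4*x - 9/16.
  reduce S modulo (h_1, h_2):
  remainder -9/16*x*y**2 - 3/4*x - 9/16 ≠ 0; add k_3 = -9/16*x*y**2 - 3/4*x - 9/16 to the basis.

S(h_1,k_3): lcm = x**2*y**2. S = 1/48*x*y**3 - 3/2*y**3 - 4/3*x**2 + 1/4*x*y - 3/2*y**2 - x + 109/48*y.
  reduce S modulo (h_1, h_2, k_3):
  remainder -3/2*y**3 - 4/3*x**2 + 2/9*x*y - 3/2*y**2 - x + 9/4*y ≠ 0; add k_4 = -3/2*y**3 - 4/3*x**2 + 2/9*x*y - 3/2*y**2 - x + 9/4*y to the basis.

S(h_1,k_4): lcm = x**2*y**3. S = 1/48*x*y**4 - 8/9*x**4 + 4/27*x**3*y - x**2*y**2 - 3/2*y**4 - 2/3*x**3 + 3/2*x**2*y + 1/4*x*y**2 - 3/2*y**3 + 109/48*y**2.
  reduce S modulo (h_1, h_2, k_3, k_4):
  remainder -8/9*x**4 - 2/3*x**3 + 316/243*x**2 + 11/9*x*y + 17/4*y**2 - 7/27*x + 17/4*y - 475/72 ≠ 0; add k_5 = -8/9*x**4 - 2/3*x**3 + 316/243*x**2 + 11/9*x*y + 17/4*y**2 - 7/27*x + 17/4*y - 475/72 to the basis.

S(k_3,k_4): lcm = x*y**3. S = -8/9*x**3 + 4/27*x**2*y - x*y**2 - 2/3*x**2 + 17/6*x*y + y.
  reduce S modulo (h_1, h_2, k_3, k_4, k_5):
  remainder -8/9*x**3 - 2/3*x**2 + 17/6*x*y + 2/9*y**2 + 316/243*x + 11/9*y + 2/3 ≠ 0; add k_6 = -8/9*x**3 - 2/3*x**2 + 17/6*x*y + 2/9*y**2 + 316/243*x + 11/9*y + 2/3 to the basis.

The other S-polynomials (S(h_2,k_3), S(h_2,k_4), S(h_1,k_5), S(h_2,k_5), S(k_3,k_5), S(k_4,k_5), S(h_1,k_6), S(h_2,k_6), S(k_3,k_6), S(k_4,k_6), S(k_5,k_6)) all reduce to 0 modulo the current basis, so we have a Gröbner basis.
Inter-reduce: drop elements whose leading term is divisible by another's, tail-reduce, and make monic.
Reduced Gröbner basis: {x**3 + 3/4*x**2 - 51/16*x*y - 1/4*y**2 - 79/54*x - 11/8*y - 3/4, x**2*y - 3/2*y**2 + 2/9*x - 3/2*y + 9/4, x*y**2 + 4/3*x + 1, y**3 + 8/9*x**2 - 4/27*x*y + y**2 + 2/3*x - 3/2*y}.

These differ, so the ideals are not equal.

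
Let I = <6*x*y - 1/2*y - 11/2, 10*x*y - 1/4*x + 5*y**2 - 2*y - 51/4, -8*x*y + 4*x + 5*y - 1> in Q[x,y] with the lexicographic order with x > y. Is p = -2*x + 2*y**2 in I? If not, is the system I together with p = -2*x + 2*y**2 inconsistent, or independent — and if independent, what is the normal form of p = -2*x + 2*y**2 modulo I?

-2*x + 2*y**2 lies in I (it reduces to 0).

First compute the reduced Gröbner basis of I by Buchberger's algorithm.
f_1 = 6*x*y - 1/2*y - 11/2, LT = x*y.
f_2 = 10*x*y - 1/4*x + 5*y**2 - 2*y - 51/4, LT = x*y.
f_3 = -8*x*y + 4*x + 5*y - 1, LT = x*y.

S(f_1,f_2): lcm = x*y. S = 1/40*x - 1/2*y**2 + 7/60*y + 43/120.
  leading term x: no divisor's leading term divides it; move 1/40*x to the remainder.
  leading term y**2: no divisor's leading term divides it; move -1/2*y**2 to the remainder.
  leading term y: no divisor's leading term divides it; move 7/60*y to the remainder.
  leading term 1: no divisor's leading term divides it; move 43/120 to the remainder.
  remainder 1/40*x - 1/2*y**2 + 7/60*y + 43/120 ≠ 0; add h_4 = 1/40*x - 1/2*y**2 + 7/60*y + 43/120 to the basis.

S(f_1,f_3): lcm = x*y. S = 1/2*x + 13/24*y - 25/24.
  leading term x: subtract (20)·h_4 from 1/2*x + 13/24*y - 25/24 → 10*y**2 - 43/24*y - 197/24
  leading term y**2: no divisor's leading term divides it; move 10*y**2 to the remainder.
  leading term y: no divisor's leading term divides it; move -43/24*y to the remainder.
  leading term 1: no divisor's leading term divides it; move -197/24 to the remainder.
  remainder 10*y**2 - 43/24*y - 197/24 ≠ 0; add h_5 = 10*y**2 - 43/24*y - 197/24 to the basis.

S(f_1,h_4): lcm = x*y. S = 20*y**3 - 14/3*y**2 - 173/12*y - 11/12.
  leading term y**3: subtract (2*y)·h_5 from 20*y**3 - 14/3*y**2 - 173/12*y - 11/12 → -13/12*y**2 + 2*y - 11/12
  leading term y**2: subtract (-13/120)·h_5 from -13/12*y**2 + 2*y - 11/12 → 5201/2880*y - 5201/2880
  leading term y: no divisor's leading term divides it; move 5201/2880*y to the remainder.
  leading term 1: no divisor's leading term divides it; move -5201/2880 to the remainder.
  remainder 5201/2880*y - 5201/2880 ≠ 0; add h_6 = 5201/2880*y - 5201/2880 to the basis.

The other S-polynomials (S(f_2,f_3), S(f_2,h_4), S(f_3,h_4), S(f_1,h_5), S(f_2,h_5), S(f_3,h_5), S(h_4,h_5), S(f_1,h_6), S(f_2,h_6), S(f_3,h_6), S(h_4,h_6), S(h_5,h_6)) all reduce to 0 modulo the current basis, so we have a Gröbner basis.
Inter-reduce: drop elements whose leading term is divisible by another's, tail-reduce, and make monic.
Reduced Gröbner basis: {x - 1, y - 1}.
Label its elements g_1 = x - 1, g_2 = y - 1.

Reduce p = -2*x + 2*y**2 modulo G:
  leading term x: subtract (-2)·g_1 from -2*x + 2*y**2 → 2*y**2 - 2
  leading term y**2: subtract (2*y)·g_2 from 2*y**2 - 2 → 2*y - 2
  leading term y: subtract (2)·g_2 from 2*y - 2 → 0
  normal form = 0.
Since the normal form is 0, p ∈ I.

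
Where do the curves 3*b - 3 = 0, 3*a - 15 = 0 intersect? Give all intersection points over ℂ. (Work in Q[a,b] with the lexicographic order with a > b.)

Compute a lex Gröbner basis by Buchberger's algorithm.
f_1 = 3*b - 3, LT = b.
f_2 = 3*a - 15, LT = a.

The S-polynomials (S(f_1,f_2)) all reduce to 0 modulo the current basis, so we have a Gröbner basis.
Inter-reduce: drop elements whose leading term is divisible by another's, tail-reduce, and make monic.
Reduced Gröbner basis: {a - 5, b - 1}.

From the last basis element, b - 1 = 0, so b takes values in {1}. Each choice, substituted upward through the basis, yields the corresponding point(s) of the solution set.
  b = 1: the earlier basis element becomes a - 5 = 0, giving a = 5 — point (5, 1).
Check: every point annihilates each of the original generators.
Zero-dimensionality of the ideal guarantees finitely many solutions over ℂ.

{(5, 1)}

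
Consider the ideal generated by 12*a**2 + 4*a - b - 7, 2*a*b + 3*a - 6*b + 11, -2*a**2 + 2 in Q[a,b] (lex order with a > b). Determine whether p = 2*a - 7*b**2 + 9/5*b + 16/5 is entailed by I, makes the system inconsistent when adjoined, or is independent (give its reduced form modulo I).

Adjoining 2*a - 7*b**2 + 9/5*b + 16/5 makes the ideal the whole ring: the system is inconsistent.

First compute the reduced Gröbner basis of I by Buchberger's algorithm.
f_1 = 12*a**2 + 4*a - b - 7, LT = a**2.
f_2 = 2*a*b + 3*a - 6*b + 11, LT = a*b.
f_3 = -2*a**2 + 2, LT = a**2.

S(f_1,f_2): lcm = a**2*b. S = -3/2*a**2 + 10/3*a*b - 11/2*a - 1/12*b**2 - 7/12*b.
  reduce S modulo (f_1, f_2, f_3):
  remainder -10*a - 1/12*b**2 + 223/24*b - 461/24 ≠ 0; add h_4 = -10*a - 1/12*b**2 + 223/24*b - 461/24 to the basis.

S(f_1,f_3): lcm = a**2. S = 1/3*a - 1/12*b + 5/12.
  reduce S modulo (f_1, f_2, f_3, h_4):
  remainder -1/360*b**2 + 163/720*b - 161/720 ≠ 0; add h_5 = -1/360*b**2 + 163/720*b - 161/720 to the basis.

S(f_2,f_3): lcm = a**2*b. S = 3/2*a**2 - 3*a*b + 11/2*a + b.
  reduce S modulo (f_1, f_2, f_3, h_4, h_5):
  remainder -11/2*b + 11/2 ≠ 0; add h_6 = -11/2*b + 11/2 to the basis.

The other S-polynomials (S(f_1,h_4), S(f_2,h_4), S(f_3,h_4), S(f_1,h_5), S(f_2,h_5), S(f_3,h_5), S(h_4,h_5), S(f_1,h_6), S(f_2,h_6), S(f_3,h_6), S(h_4,h_6), S(h_5,h_6)) all reduce to 0 modulo the current basis, so we have a Gröbner basis.
Inter-reduce: drop elements whose leading term is divisible by another's, tail-reduce, and make monic.
Reduced Gröbner basis: {a + 1, b - 1}.
Label its elements g_1 = a + 1, g_2 = b - 1.

Reduce p = 2*a - 7*b**2 + 9/5*b + 16/5 modulo G:
  leading term a: subtract (2)·g_1 from 2*a - 7*b**2 + 9/5*b + 16/5 → -7*b**2 + 9/5*b + 6/5
  leading term b**2: subtract (-7*b)·g_2 from -7*b**2 + 9/5*b + 6/5 → -26/5*b + 6/5
  leading term b: subtract (-26/5)·g_2 from -26/5*b + 6/5 → -4
  leading term 1: no divisor's leading term divides it; move -4 to the remainder.
  normal form = -4.
The normal form is nonzero, so p ∉ I. Since p minus its normal form lies in I, I + (p) = I + (r) where r = -4; decide whether this ideal is the whole ring.
Here r = -4 is a nonzero constant, hence a unit: 1 ∈ I + (p), the Gröbner basis of I + (p) is {1}, and the enlarged system has no common solution — adjoining p is inconsistent.

The remainder on division by a Gröbner basis is unique — it is the normal form.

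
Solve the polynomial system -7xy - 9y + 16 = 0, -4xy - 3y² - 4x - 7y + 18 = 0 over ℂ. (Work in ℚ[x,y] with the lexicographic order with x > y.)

{(1, 1), (-19/28 + sqrt(1633)/28, -17/21 + sqrt(1633)/21), (-sqrt(1633)/28 - 19/28, -sqrt(1633)/21 - 17/21)}

Compute a lex Gröbner basis by Buchberger's algorithm.
f_1 = -7xy - 9y + 16, LT = xy.
f_2 = -4xy - 4x - 3y² - 7y + 18, LT = xy.

S(f_1,f_2): lcm = xy. S = -x - ¾y² - 13/28y + 31/14.
  reduce S modulo (f_1, f_2):
  remainder -x - ¾y² - 13/28y + 31/14 ≠ 0; add h_3 = -x - ¾y² - 13/28y + 31/14 to the basis.

S(f_1,h_3): lcm = xy. S = -¾y³ - 13/28y² + 7/2y - 16/7.
  reduce S modulo (f_1, f_2, h_3):
  remainder -¾y³ - 13/28y² + 7/2y - 16/7 ≠ 0; add h_4 = -¾y³ - 13/28y² + 7/2y - 16/7 to the basis.

The other S-polynomials (S(f_2,h_3), S(f_1,h_4), S(f_2,h_4), S(h_3,h_4)) all reduce to 0 modulo the current basis, so we have a Gröbner basis.
Inter-reduce: drop elements whose leading term is divisible by another's, tail-reduce, and make monic.
Reduced Gröbner basis: {x + ¾y² + 13/28y - 31/14, y³ + 13/21y² - 14/3y + 64/21}.

The lex basis is triangular: the last element involves only y. Solving y³ + 13/21y² - 14/3y + 64/21 = 0 gives y ∈ {1, -17/21 + sqrt(1633)/21, -sqrt(1633)/21 - 17/21}; substituting each value into the earlier elements determines the remaining variables.
  y = 1: the earlier basis element becomes x - 1 = 0, giving x = 1 — point (1, 1).
  y = -17/21 + sqrt(1633)/21: the earlier basis element becomes x - sqrt(1633)/28 + 19/28 = 0, giving x = -19/28 + sqrt(1633)/28 — point (-19/28 + sqrt(1633)/28, -17/21 + sqrt(1633)/21).
  y = -sqrt(1633)/21 - 17/21: the earlier basis element becomes x + 19/28 + sqrt(1633)/28 = 0, giving x = -sqrt(1633)/28 - 19/28 — point (-sqrt(1633)/28 - 19/28, -sqrt(1633)/21 - 17/21).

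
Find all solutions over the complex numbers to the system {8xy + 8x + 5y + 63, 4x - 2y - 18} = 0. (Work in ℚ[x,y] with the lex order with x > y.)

Compute a lex Gröbner basis by Buchberger's algorithm.
f_1 = 8xy + 8x + 5y + 63, LT = xy.
f_2 = 4x - 2y - 18, LT = x.

S(f_1,f_2): lcm = xy. S = x + ½y² + 41/8y + 63/8.
  leading term x: subtract (¼)·f_2 from x + ½y² + 41/8y + 63/8 → ½y² + 45/8y + 99/8
  leading term y²: no divisor's leading term divides it; move ½y² to the remainder.
  leading term y: no divisor's leading term divides it; move 45/8y to the remainder.
  leading term 1: no divisor's leading term divides it; move 99/8 to the remainder.
  remainder ½y² + 45/8y + 99/8 ≠ 0; add h_3 = ½y² + 45/8y + 99/8 to the basis.

The other S-polynomials (S(f_1,h_3), S(f_2,h_3)) all reduce to 0 modulo the current basis, so we have a Gröbner basis.
Inter-reduce: drop elements whose leading term is divisible by another's, tail-reduce, and make monic.
Reduced Gröbner basis: {x - ½y - 9/2, y² + 45/4y + 99/4}.

A lex Gröbner basis eliminates variables successively. Here y² + 45/4y + 99/4 depends only on y, with roots {-33/4, -3}; lifting each root through the earlier basis elements recovers the full solutions.
  y = -33/4: the earlier basis element becomes x - ⅜ = 0, giving x = 3/8 — point (3/8, -33/4).
  y = -3: the earlier basis element becomes x - 3 = 0, giving x = 3 — point (3, -3).

{(3/8, -33/4), (3, -3)}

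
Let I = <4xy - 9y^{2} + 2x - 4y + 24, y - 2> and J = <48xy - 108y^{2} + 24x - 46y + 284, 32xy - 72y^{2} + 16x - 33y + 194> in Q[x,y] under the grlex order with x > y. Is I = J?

Yes, the ideals are equal.

For a fixed monomial order, each ideal has a unique reduced Gröbner basis; comparing bases decides equality.
Buchberger on the first generating set:
f_1 = 4xy - 9y^{2} + 2x - 4y + 24, LT = xy.
f_2 = y - 2, LT = y.

S(f_1,f_2): lcm = xy. S = -\tfrac{9}{4}y^{2} + \tfrac{5}{2}x - y + 6.
  leading term y^{2}: subtract (-\tfrac{9}{4}y)·f_2 from -\tfrac{9}{4}y^{2} + \tfrac{5}{2}x - y + 6 → \tfrac{5}{2}x - \tfrac{11}{2}y + 6
  leading term x: no divisor's leading term divides it; move \tfrac{5}{2}x to the remainder.
  leading term y: subtract (-\tfrac{11}{2})·f_2 from -\tfrac{11}{2}y + 6 → -5
  leading term 1: no divisor's leading term divides it; move -5 to the remainder.
  remainder \tfrac{5}{2}x - 5 ≠ 0; add g_3 = \tfrac{5}{2}x - 5 to the basis.

The other S-polynomials (S(f_1,g_3), S(f_2,g_3)) all reduce to 0 modulo the current basis, so we have a Gröbner basis.
Inter-reduce: drop elements whose leading term is divisible by another's, tail-reduce, and make monic.
Reduced Gröbner basis: {x - 2, y - 2}.

Buchberger on the second generating set:
h_1 = 48xy - 108y^{2} + 24x - 46y + 284, LT = xy.
h_2 = 32xy - 72y^{2} + 16x - 33y + 194, LT = xy.

S(h_1,h_2): lcm = xy. S = \tfrac{7}{96}y - \tfrac{7}{48}.
  leading term y: no divisor's leading term divides it; move \tfrac{7}{96}y to the remainder.
  leading term 1: no divisor's leading term divides it; move -\tfrac{7}{48} to the remainder.
  remainder \tfrac{7}{96}y - \tfrac{7}{48} ≠ 0; add k_3 = \tfrac{7}{96}y - \tfrac{7}{48} to the basis.

S(h_1,k_3): lcm = xy. S = -\tfrac{9}{4}y^{2} + \tfrac{5}{2}x - \tfrac{23}{24}y + \tfrac{71}{12}.
  leading term y^{2}: subtract (-\tfrac{216}{7}y)·k_3 from -\tfrac{9}{4}y^{2} + \tfrac{5}{2}x - \tfrac{23}{24}y + \tfrac{71}{12} → \tfrac{5}{2}x - \tfrac{131}{24}y + \tfrac{71}{12}
  leading term x: no divisor's leading term divides it; move \tfrac{5}{2}x to the remainder.
  leading term y: subtract (-\tfrac{524}{7})·k_3 from -\tfrac{131}{24}y + \tfrac{71}{12} → -5
  leading term 1: no divisor's leading term divides it; move -5 to the remainder.
  remainder \tfrac{5}{2}x - 5 ≠ 0; add k_4 = \tfrac{5}{2}x - 5 to the basis.

The other S-polynomials (S(h_2,k_3), S(h_1,k_4), S(h_2,k_4), S(k_3,k_4)) all reduce to 0 modulo the current basis, so we have a Gröbner basis.
Inter-reduce: drop elements whose leading term is divisible by another's, tail-reduce, and make monic.
Reduced Gröbner basis: {x - 2, y - 2}.

Same reduced basis, so the two generating sets span the same ideal.
The choice of monomial ordering does not affect the verdict — as long as both bases are computed under the same ordering, their equality decides ideal equality.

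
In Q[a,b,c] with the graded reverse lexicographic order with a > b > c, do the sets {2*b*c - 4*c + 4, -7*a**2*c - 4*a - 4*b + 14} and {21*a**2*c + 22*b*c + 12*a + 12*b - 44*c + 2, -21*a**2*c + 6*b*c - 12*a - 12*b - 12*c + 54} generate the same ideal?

Equality of ideals is decidable: compute both reduced Gröbner bases (unique for the ordering) and check whether they agree.
Buchberger on the first generating set:
f_1 = 2*b*c - 4*c + 4, LT = b*c.
f_2 = -7*a**2*c - 4*a - 4*b + 14, LT = a**2*c.

S(f_1,f_2): lcm = a**2*b*c. S = -2*a**2*c + 2*a**2 - 4/7*a*b - 4/7*b**2 + 2*b.
  leading term a**2*c: subtract (2/7)·f_2 from -2*a**2*c + 2*a**2 - 4/7*a*b - 4/7*b**2 + 2*b → 2*a**2 - 4/7*a*b - 4/7*b**2 + 8/7*a + 22/7*b - 4
  leading term a**2: no divisor's leading term divides it; move 2*a**2 to the remainder.
  leading term a*b: no divisor's leading term divides it; move -4/7*a*b to the remainder.
  leading term b**2: no divisor's leading term divides it; move -4/7*b**2 to the remainder.
  leading term a: no divisor's leading term divides it; move 8/7*a to the remainder.
  leading term b: no divisor's leading term divides it; move 22/7*b to the remainder.
  leading term 1: no divisor's leading term divides it; move -4 to the remainder.
  remainder 2*a**2 - 4/7*a*b - 4/7*b**2 + 8/7*a + 22/7*b - 4 ≠ 0; add g_3 = 2*a**2 - 4/7*a*b - 4/7*b**2 + 8/7*a + 22/7*b - 4 to the basis.

S(f_1,g_3): leading monomials are coprime, so the S-polynomial reduces to 0 (Buchberger's first criterion).
S(f_2,g_3): lcm = a**2*c. S = 2/7*a*b*c + 2/7*b**2*c - 4/7*a*c - 11/7*b*c + 4/7*a + 4/7*b + 2*c - 2.
  leading term a*b*c: subtract (1/7*a)·f_1 from 2/7*a*b*c + 2/7*b**2*c - 4/7*a*c - 11/7*b*c + 4/7*a + 4/7*b + 2*c - 2 → 2/7*b**2*c - 11/7*b*c + 4/7*b + 2*c - 2
  leading term b**2*c: subtract (1/7*b)·f_1 from 2/7*b**2*c - 11/7*b*c + 4/7*b + 2*c - 2 → -b*c + 2*c - 2
  leading term b*c: subtract (-1/2)·f_1 from -b*c + 2*c - 2 → 0
  remainder 0.

Every S-polynomial of the final basis reduces to 0, so we have a Gröbner basis.
Inter-reduce: drop elements whose leading term is divisible by another's, tail-reduce, and make monic.
Reduced Gröbner basis: {a**2 - 2/7*a*b - 2/7*b**2 + 4/7*a + 11/7*b - 2, b*c - 2*c + 2}.

Buchberger on the second generating set:
h_1 = 21*a**2*c + 22*b*c + 12*a + 12*b - 44*c + 2, LT = a**2*c.
h_2 = -21*a**2*c + 6*b*c - 12*a - 12*b - 12*c + 54, LT = a**2*c.

S(h_1,h_2): lcm = a**2*c. S = 4/3*b*c - 8/3*c + 8/3.
  leading term b*c: no divisor's leading term divides it; move 4/3*b*c to the remainder.
  leading term c: no divisor's leading term divides it; move -8/3*c to the remainder.
  leading term 1: no divisor's leading term divides it; move 8/3 to the remainder.
  remainder 4/3*b*c - 8/3*c + 8/3 ≠ 0; add k_3 = 4/3*b*c - 8/3*c + 8/3 to the basis.

S(h_1,k_3): lcm = a**2*b*c. S = 2*a**2*c + 22/21*b**2*c - 2*a**2 + 4/7*a*b + 4/7*b**2 - 44/21*b*c + 2/21*b.
  leading term a**2*c: subtract (2/21)·h_1 from 2*a**2*c + 22/21*b**2*c - 2*a**2 + 4/7*a*b + 4/7*b**2 - 44/21*b*c + 2/21*b → 22/21*b**2*c - 2*a**2 + 4/7*a*b + 4/7*b**2 - 88/21*b*c - 8/7*a - 22/21*b + 88/21*c - 4/21
  leading term b**2*c: subtract (11/14*b)·k_3 from 22/21*b**2*c - 2*a**2 + 4/7*a*b + 4/7*b**2 - 88/21*b*c - 8/7*a - 22/21*b + 88/21*c - 4/21 → -2*a**2 + 4/7*a*b + 4/7*b**2 - 44/21*b*c - 8/7*a - 22/7*b + 88/21*c - 4/21
  leading term a**2: no divisor's leading term divides it; move -2*a**2 to the remainder.
  leading term a*b: no divisor's leading term divides it; move 4/7*a*b to the remainder.
  leading term b**2: no divisor's leading term divides it; move 4/7*b**2 to the remainder.
  leading term b*c: subtract (-11/7)·k_3 from -44/21*b*c - 8/7*a - 22/7*b + 88/21*c - 4/21 → -8/7*a - 22/7*b + 4
  leading term a: no divisor's leading term divides it; move -8/7*a to the remainder.
  leading term b: no divisor's leading term divides it; move -22/7*b to the remainder.
  leading term 1: no divisor's leading term divides it; move 4 to the remainder.
  remainder -2*a**2 + 4/7*a*b + 4/7*b**2 - 8/7*a - 22/7*b + 4 ≠ 0; add k_4 = -2*a**2 + 4/7*a*b + 4/7*b**2 - 8/7*a - 22/7*b + 4 to the basis.

S(h_2,k_3): lcm = a**2*b*c. S = 2*a**2*c - 2/7*b**2*c - 2*a**2 + 4/7*a*b + 4/7*b**2 + 4/7*b*c - 18/7*b.
  leading term a**2*c: subtract (2/21)·h_1 from 2*a**2*c - 2/7*b**2*c - 2*a**2 + 4/7*a*b + 4/7*b**2 + 4/7*b*c - 18/7*b → -2/7*b**2*c - 2*a**2 + 4/7*a*b + 4/7*b**2 - 32/21*b*c - 8/7*a - 26/7*b + 88/21*c - 4/21
  leading term b**2*c: subtract (-3/14*b)·k_3 from -2/7*b**2*c - 2*a**2 + 4/7*a*b + 4/7*b**2 - 32/21*b*c - 8/7*a - 26/7*b + 88/21*c - 4/21 → -2*a**2 + 4/7*a*b + 4/7*b**2 - 44/21*b*c - 8/7*a - 22/7*b + 88/21*c - 4/21
  leading term a**2: subtract (1)·k_4 from -2*a**2 + 4/7*a*b + 4/7*b**2 - 44/21*b*c - 8/7*a - 22/7*b + 88/21*c - 4/21 → -44/21*b*c + 88/21*c - 88/21
  leading term b*c: subtract (-11/7)·k_3 from -44/21*b*c + 88/21*c - 88/21 → 0
  remainder 0.

S(h_1,k_4): lcm = a**2*c. S = 2/7*a*b*c + 2/7*b**2*c - 4/7*a*c - 11/21*b*c + 4/7*a + 4/7*b - 2/21*c + 2/21.
  leading term a*b*c: subtract (3/14*a)·k_3 from 2/7*a*b*c + 2/7*b**2*c - 4/7*a*c - 11/21*b*c + 4/7*a + 4/7*b - 2/21*c + 2/21 → 2/7*b**2*c - 11/21*b*c + 4/7*b - 2/21*c + 2/21
  leading term b**2*c: subtract (3/14*b)·k_3 from 2/7*b**2*c - 11/21*b*c + 4/7*b - 2/21*c + 2/21 → 1/21*b*c - 2/21*c + 2/21
  leading term b*c: subtract (1/28)·k_3 from 1/21*b*c - 2/21*c + 2/21 → 0
  remainder 0.

S(h_2,k_4): lcm = a**2*c. S = 2/7*a*b*c + 2/7*b**2*c - 4/7*a*c - 13/7*b*c + 4/7*a + 4/7*b + 18/7*c - 18/7.
  leading term a*b*c: subtract (3/14*a)·k_3 from 2/7*a*b*c + 2/7*b**2*c - 4/7*a*c - 13/7*b*c + 4/7*a + 4/7*b + 18/7*c - 18/7 → 2/7*b**2*c - 13/7*b*c + 4/7*b + 18/7*c - 18/7
  leading term b**2*c: subtract (3/14*b)·k_3 from 2/7*b**2*c - 13/7*b*c + 4/7*b + 18/7*c - 18/7 → -9/7*b*c + 18/7*c - 18/7
  leading term b*c: subtract (-27/28)·k_3 from -9/7*b*c + 18/7*c - 18/7 → 0
  remainder 0.

S(k_3,k_4): leading monomials are coprime, so the S-polynomial reduces to 0 (Buchberger's first criterion).
Every S-polynomial of the final basis reduces to 0, so we have a Gröbner basis.
Inter-reduce: drop elements whose leading term is divisible by another's, tail-reduce, and make monic.
Reduced Gröbner basis: {a**2 - 2/7*a*b - 2/7*b**2 + 4/7*a + 11/7*b - 2, b*c - 2*c + 2}.

Same reduced basis, so the two generating sets span the same ideal.

Yes, the ideals are equal.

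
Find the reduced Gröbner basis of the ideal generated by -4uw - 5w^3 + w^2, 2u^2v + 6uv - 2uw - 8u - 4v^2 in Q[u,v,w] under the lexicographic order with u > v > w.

f_1 = -4uw - 5w^3 + w^2, LT = uw.
f_2 = 2u^2v + 6uv - 2uw - 8u - 4v^2, LT = u^2v.

S(f_1,f_2): lcm = u^2vw. S = 5/4uvw^3 - 1/4uvw^2 - 3uvw + uw^2 + 4uw + 2v^2w.
  reduce S modulo (f_1, f_2):
  remainder 2v^2w - 25/16vw^5 + 5/8vw^4 + 59/16vw^3 - 3/4vw^2 - 5/4w^4 - 19/4w^3 + w^2 ≠ 0; add g_3 = 2v^2w - 25/16vw^5 + 5/8vw^4 + 59/16vw^3 - 3/4vw^2 - 5/4w^4 - 19/4w^3 + w^2 to the basis.

The other S-polynomials (S(f_1,g_3), S(f_2,g_3)) all reduce to 0 modulo the current basis, so we have a Gröbner basis.

G = {u^2v + 3uv - 4u - 2v^2 + 5/4w^3 - 1/4w^2, uw + 5/4w^3 - 1/4w^2, v^2w - 25/32vw^5 + 5/16vw^4 + 59/32vw^3 - 3/8vw^2 - 5/8w^4 - 19/8w^3 + 1/2w^2}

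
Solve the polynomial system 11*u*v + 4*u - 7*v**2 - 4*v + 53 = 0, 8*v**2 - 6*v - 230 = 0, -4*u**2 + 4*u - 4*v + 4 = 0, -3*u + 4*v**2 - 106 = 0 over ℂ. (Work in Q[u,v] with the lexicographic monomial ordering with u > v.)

Compute a lex Gröbner basis by Buchberger's algorithm.
f_1 = 11*u*v + 4*u - 7*v**2 - 4*v + 53, LT = u*v.
f_2 = 8*v**2 - 6*v - 230, LT = v**2.
f_3 = -4*u**2 + 4*u - 4*v + 4, LT = u**2.
f_4 = -3*u + 4*v**2 - 106, LT = u.

S(f_1,f_2): lcm = u*v**2. S = 49/44*u*v + 115/4*u - 7/11*v**3 - 4/11*v**2 + 53/11*v.
  leading term u*v: subtract (49/484)·f_1 from 49/44*u*v + 115/4*u - 7/11*v**3 - 4/11*v**2 + 53/11*v → 13719/484*u - 7/11*v**3 + 167/484*v**2 + 632/121*v - 2597/484
  leading term u: subtract (-4573/484)·f_4 from 13719/484*u - 7/11*v**3 + 167/484*v**2 + 632/121*v - 2597/484 → -7/11*v**3 + 18459/484*v**2 + 632/121*v - 487335/484
  leading term v**3: subtract (-7/88*v)·f_2 from -7/11*v**3 + 18459/484*v**2 + 632/121*v - 487335/484 → 4557/121*v**2 - 6327/484*v - 487335/484
  leading term v**2: subtract (4557/968)·f_2 from 4557/121*v**2 - 6327/484*v - 487335/484 → 1836/121*v + 9180/121
  leading term v: no divisor's leading term divides it; move 1836/121*v to the remainder.
  leading term 1: no divisor's leading term divides it; move 9180/121 to the remainder.
  remainder 1836/121*v + 9180/121 ≠ 0; add h_5 = 1836/121*v + 9180/121 to the basis.

The other S-polynomials (S(f_1,f_3), S(f_1,f_4), S(f_2,f_3), S(f_2,f_4), S(f_3,f_4), S(f_1,h_5), S(f_2,h_5), S(f_3,h_5), S(f_4,h_5)) all reduce to 0 modulo the current basis, so we have a Gröbner basis.
Inter-reduce: drop elements whose leading term is divisible by another's, tail-reduce, and make monic.
Reduced Gröbner basis: {u + 2, v + 5}.

The lex basis is triangular: the last element involves only v. Solving v + 5 = 0 gives v ∈ {-5}; substituting each value into the earlier elements determines the remaining variables.
  v = -5: the earlier basis element becomes u + 2 = 0, giving u = -2 — point (-2, -5).
Each listed point satisfies every original equation (direct substitution).

{(-2, -5)}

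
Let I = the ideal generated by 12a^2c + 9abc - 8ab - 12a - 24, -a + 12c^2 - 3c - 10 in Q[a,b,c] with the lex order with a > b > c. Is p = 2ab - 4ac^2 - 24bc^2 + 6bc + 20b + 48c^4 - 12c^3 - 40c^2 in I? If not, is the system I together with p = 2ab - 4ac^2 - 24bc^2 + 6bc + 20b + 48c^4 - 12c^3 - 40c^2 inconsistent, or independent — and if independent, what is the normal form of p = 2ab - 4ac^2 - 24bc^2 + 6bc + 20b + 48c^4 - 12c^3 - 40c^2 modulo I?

First compute the reduced Gröbner basis of I by Buchberger's algorithm.
f_1 = 12a^2c + 9abc - 8ab - 12a - 24, LT = a^2c.
f_2 = -a + 12c^2 - 3c - 10, LT = a.

S(f_1,f_2): lcm = a^2c. S = 3/4abc - 2/3ab + 12ac^3 - 3ac^2 - 10ac - a - 2.
  reduce S modulo (f_1, f_2):
  remainder 9bc^3 - 41/4bc^2 - 11/2bc + 20/3b + 144c^5 - 72c^4 - 231c^3 + 48c^2 + 103c + 8 ≠ 0; add h_3 = 9bc^3 - 41/4bc^2 - 11/2bc + 20/3b + 144c^5 - 72c^4 - 231c^3 + 48c^2 + 103c + 8 to the basis.

The other S-polynomials (S(f_1,h_3), S(f_2,h_3)) all reduce to 0 modulo the current basis, so we have a Gröbner basis.
Inter-reduce: drop elements whose leading term is divisible by another's, tail-reduce, and make monic.
Reduced Gröbner basis: {a - 12c^2 + 3c + 10, bc^3 - 41/36bc^2 - 11/18bc + 20/27b + 16c^5 - 8c^4 - 77/3c^3 + 16/3c^2 + 103/9c + 8/9}.
Label its elements g_1 = a - 12c^2 + 3c + 10, g_2 = bc^3 - 41/36bc^2 - 11/18bc + 20/27b + 16c^5 - 8c^4 - 77/3c^3 + 16/3c^2 + 103/9c + 8/9.

Reduce p = 2ab - 4ac^2 - 24bc^2 + 6bc + 20b + 48c^4 - 12c^3 - 40c^2 modulo G:
  leading term ab: subtract (2b)·g_1 from 2ab - 4ac^2 - 24bc^2 + 6bc + 20b + 48c^4 - 12c^3 - 40c^2 → -4ac^2 + 48c^4 - 12c^3 - 40c^2
  leading term ac^2: subtract (-4c^2)·g_1 from -4ac^2 + 48c^4 - 12c^3 - 40c^2 → 0
  normal form = 0.
Since the normal form is 0, p ∈ I.

2ab - 4ac^2 - 24bc^2 + 6bc + 20b + 48c^4 - 12c^3 - 40c^2 lies in I (it reduces to 0).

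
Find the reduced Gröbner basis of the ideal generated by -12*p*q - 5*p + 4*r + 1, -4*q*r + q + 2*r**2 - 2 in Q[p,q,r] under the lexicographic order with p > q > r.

G = {p*q + 5/12*p - 1/3*r - 1/12, p*r**2 + 5/6*p*r - 29/24*p - 2/3*r**2 + 1/24, q*r - 1/4*q - 1/2*r**2 + 1/2}

f_1 = -12*p*q - 5*p + 4*r + 1, LT = p*q.
f_2 = -4*q*r + q + 2*r**2 - 2, LT = q*r.

S(f_1,f_2): lcm = p*q*r. S = 1/4*p*q + 1/2*p*r**2 + 5/12*p*r - 1/2*p - 1/3*r**2 - 1/12*r.
  leading term p*q: subtract (-1/48)·f_1 from 1/4*p*q + 1/2*p*r**2 + 5/12*p*r - 1/2*p - 1/3*r**2 - 1/12*r → 1/2*p*r**2 + 5/12*p*r - 29/48*p - 1/3*r**2 + 1/48
  leading term p*r**2: no divisor's leading term divides it; move 1/2*p*r**2 to the remainder.
  leading term p*r: no divisor's leading term divides it; move 5/12*p*r to the remainder.
  leading term p: no divisor's leading term divides it; move -29/48*p to the remainder.
  leading term r**2: no divisor's leading term divides it; move -1/3*r**2 to the remainder.
  leading term 1: no divisor's leading term divides it; move 1/48 to the remainder.
  remainder 1/2*p*r**2 + 5/12*p*r - 29/48*p - 1/3*r**2 + 1/48 ≠ 0; add g_3 = 1/2*p*r**2 + 5/12*p*r - 29/48*p - 1/3*r**2 + 1/48 to the basis.

The other S-polynomials (S(f_1,g_3), S(f_2,g_3)) all reduce to 0 modulo the current basis, so we have a Gröbner basis.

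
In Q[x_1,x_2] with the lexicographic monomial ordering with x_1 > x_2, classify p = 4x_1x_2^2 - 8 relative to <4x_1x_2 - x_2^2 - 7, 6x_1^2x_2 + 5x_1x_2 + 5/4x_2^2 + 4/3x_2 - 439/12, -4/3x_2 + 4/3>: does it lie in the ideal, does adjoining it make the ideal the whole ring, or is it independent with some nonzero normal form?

4x_1x_2^2 - 8 lies in I (it reduces to 0).

First compute the reduced Gröbner basis of I by Buchberger's algorithm.
f_1 = 4x_1x_2 - x_2^2 - 7, LT = x_1x_2.
f_2 = 6x_1^2x_2 + 5x_1x_2 + 5/4x_2^2 + 4/3x_2 - 439/12, LT = x_1^2x_2.
f_3 = -4/3x_2 + 4/3, LT = x_2.

S(f_1,f_2): lcm = x_1^2x_2. S = -1/4x_1x_2^2 - 5/6x_1x_2 - 7/4x_1 - 5/24x_2^2 - 2/9x_2 + 439/72.
  reduce S modulo (f_1, f_2, f_3):
  remainder -7/4x_1 + 7/2 ≠ 0; add h_4 = -7/4x_1 + 7/2 to the basis.

The other S-polynomials (S(f_1,f_3), S(f_2,f_3), S(f_1,h_4), S(f_2,h_4), S(f_3,h_4)) all reduce to 0 modulo the current basis, so we have a Gröbner basis.
Inter-reduce: drop elements whose leading term is divisible by another's, tail-reduce, and make monic.
Reduced Gröbner basis: {x_1 - 2, x_2 - 1}.
Label its elements g_1 = x_1 - 2, g_2 = x_2 - 1.

Reduce p = 4x_1x_2^2 - 8 modulo G:
  leading term x_1x_2^2: subtract (4x_2^2)·g_1 from 4x_1x_2^2 - 8 → 8x_2^2 - 8
  leading term x_2^2: subtract (8x_2)·g_2 from 8x_2^2 - 8 → 8x_2 - 8
  leading term x_2: subtract (8)·g_2 from 8x_2 - 8 → 0
  normal form = 0.
Since the normal form is 0, p ∈ I.

Ideal membership is decidable via reduction modulo a Gröbner basis.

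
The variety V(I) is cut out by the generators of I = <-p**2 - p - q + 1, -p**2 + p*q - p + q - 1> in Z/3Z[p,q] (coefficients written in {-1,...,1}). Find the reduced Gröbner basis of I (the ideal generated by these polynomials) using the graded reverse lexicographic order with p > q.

f_1 = -p**2 - p - q + 1, LT = p**2.
f_2 = -p**2 + p*q - p + q - 1, LT = p**2.

S(f_1,f_2): lcm = p**2. S = p*q - q + 1.
  leading term p*q: no divisor's leading term divides it; move p*q to the remainder.
  leading term q: no divisor's leading term divides it; move -q to the remainder.
  leading term 1: no divisor's leading term divides it; move 1 to the remainder.
  remainder p*q - q + 1 ≠ 0; add g_3 = p*q - q + 1 to the basis.

S(f_1,g_3): lcm = p**2*q. S = -p*q + q**2 - p - q.
  leading term p*q: subtract (-1)·g_3 from -p*q + q**2 - p - q → q**2 - p + q + 1
  leading term q**2: no divisor's leading term divides it; move q**2 to the remainder.
  leading term p: no divisor's leading term divides it; move -p to the remainder.
  leading term q: no divisor's leading term divides it; move q to the remainder.
  leading term 1: no divisor's leading term divides it; move 1 to the remainder.
  remainder q**2 - p + q + 1 ≠ 0; add g_4 = q**2 - p + q + 1 to the basis.

The other S-polynomials (S(f_2,g_3), S(f_1,g_4), S(f_2,g_4), S(g_3,g_4)) all reduce to 0 modulo the current basis, so we have a Gröbner basis.
Inter-reduce: drop elements whose leading term is divisible by another's, tail-reduce, and make monic.

G = {p**2 + p + q - 1, p*q - q + 1, q**2 - p + q + 1}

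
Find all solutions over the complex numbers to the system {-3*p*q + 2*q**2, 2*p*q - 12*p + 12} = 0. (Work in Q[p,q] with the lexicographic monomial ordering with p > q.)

{(1, 0), (2, 3)}

Compute a lex Gröbner basis by Buchberger's algorithm.
f_1 = -3*p*q + 2*q**2, LT = p*q.
f_2 = 2*p*q - 12*p + 12, LT = p*q.

S(f_1,f_2): lcm = p*q. S = 6*p - 2/3*q**2 - 6.
  reduce S modulo (f_1, f_2):
  remainder 6*p - 2/3*q**2 - 6 ≠ 0; add h_3 = 6*p - 2/3*q**2 - 6 to the basis.

S(f_1,h_3): lcm = p*q. S = 1/9*q**3 - 2/3*q**2 + q.
  reduce S modulo (f_1, f_2, h_3):
  remainder 1/9*q**3 - 2/3*q**2 + q ≠ 0; add h_4 = 1/9*q**3 - 2/3*q**2 + q to the basis.

The other S-polynomials (S(f_2,h_3), S(f_1,h_4), S(f_2,h_4), S(h_3,h_4)) all reduce to 0 modulo the current basis, so we have a Gröbner basis.
Inter-reduce: drop elements whose leading term is divisible by another's, tail-reduce, and make monic.
Reduced Gröbner basis: {p - 1/9*q**2 - 1, q**3 - 6*q**2 + 9*q}.

Since the basis is lex-ordered, q**3 - 6*q**2 + 9*q is univariate in q. Its roots are {0, 3}. Back-substituting each root into the other basis elements fixes the other coordinates.
  q = 0: the earlier basis element becomes p - 1 = 0, giving p = 1 — point (1, 0).
  q = 3: the earlier basis element becomes p - 2 = 0, giving p = 2 — point (2, 3).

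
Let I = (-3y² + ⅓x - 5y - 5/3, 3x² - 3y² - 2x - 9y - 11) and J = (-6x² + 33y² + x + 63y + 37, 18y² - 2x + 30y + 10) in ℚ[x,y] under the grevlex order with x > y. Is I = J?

Yes, the ideals are equal.

Two ideals are equal iff their reduced Gröbner bases coincide (the reduced basis is unique for a fixed ordering).
Buchberger on the first generating set:
f_1 = -3y² + ⅓x - 5y - 5/3, LT = y².
f_2 = 3x² - 3y² - 2x - 9y - 11, LT = x².

The S-polynomials (S(f_1,f_2)) all reduce to 0 modulo the current basis, so we have a Gröbner basis.
Inter-reduce: drop elements whose leading term is divisible by another's, tail-reduce, and make monic.
Reduced Gröbner basis: {x² - 7/9x - 4/3y - 28/9, y² - 1/9x + 5/3y + 5/9}.

Buchberger on the second generating set:
h_1 = -6x² + 33y² + x + 63y + 37, LT = x².
h_2 = 18y² - 2x + 30y + 10, LT = y².

The S-polynomials (S(h_1,h_2)) all reduce to 0 modulo the current basis, so we have a Gröbner basis.
Inter-reduce: drop elements whose leading term is divisible by another's, tail-reduce, and make monic.
Reduced Gröbner basis: {x² - 7/9x - 4/3y - 28/9, y² - 1/9x + 5/3y + 5/9}.

Same reduced basis, so the two generating sets span the same ideal.
The choice of monomial ordering does not affect the verdict — as long as both bases are computed under the same ordering, their equality decides ideal equality.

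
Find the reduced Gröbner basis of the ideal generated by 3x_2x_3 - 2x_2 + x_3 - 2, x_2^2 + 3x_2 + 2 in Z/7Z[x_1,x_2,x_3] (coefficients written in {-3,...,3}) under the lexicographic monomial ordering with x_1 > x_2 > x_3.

This is the nonlinear analogue of row-reducing a linear system.

f_1 = 3x_2x_3 - 2x_2 + x_3 - 2, LT = x_2x_3.
f_2 = x_2^2 + 3x_2 + 2, LT = x_2^2.

S(f_1,f_2): lcm = x_2^2x_3. S = -3x_2^2 + 2x_2x_3 - 3x_2 - 2x_3.
  leading term x_2^2: subtract (-3)·f_2 from -3x_2^2 + 2x_2x_3 - 3x_2 - 2x_3 → 2x_2x_3 - x_2 - 2x_3 - 1
  leading term x_2x_3: subtract (3)·f_1 from 2x_2x_3 - x_2 - 2x_3 - 1 → -2x_2 + 2x_3 - 2
  leading term x_2: no divisor's leading term divides it; move -2x_2 to the remainder.
  leading term x_3: no divisor's leading term divides it; move 2x_3 to the remainder.
  leading term 1: no divisor's leading term divides it; move -2 to the remainder.
  remainder -2x_2 + 2x_3 - 2 ≠ 0; add g_3 = -2x_2 + 2x_3 - 2 to the basis.

S(f_1,g_3): lcm = x_2x_3. S = -3x_2 + x_3^2 - 3x_3 - 3.
  leading term x_2: subtract (-2)·g_3 from -3x_2 + x_3^2 - 3x_3 - 3 → x_3^2 + x_3
  leading term x_3^2: no divisor's leading term divides it; move x_3^2 to the remainder.
  leading term x_3: no divisor's leading term divides it; move x_3 to the remainder.
  remainder x_3^2 + x_3 ≠ 0; add g_4 = x_3^2 + x_3 to the basis.

The other S-polynomials (S(f_2,g_3), S(f_1,g_4), S(f_2,g_4), S(g_3,g_4)) all reduce to 0 modulo the current basis, so we have a Gröbner basis.
Inter-reduce: drop elements whose leading term is divisible by another's, tail-reduce, and make monic.

G = {x_2 - x_3 + 1, x_3^2 + x_3}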